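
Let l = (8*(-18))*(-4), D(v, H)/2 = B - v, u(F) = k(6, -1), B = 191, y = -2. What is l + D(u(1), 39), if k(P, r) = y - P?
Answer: 974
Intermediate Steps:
k(P, r) = -2 - P
u(F) = -8 (u(F) = -2 - 1*6 = -2 - 6 = -8)
D(v, H) = 382 - 2*v (D(v, H) = 2*(191 - v) = 382 - 2*v)
l = 576 (l = -144*(-4) = 576)
l + D(u(1), 39) = 576 + (382 - 2*(-8)) = 576 + (382 + 16) = 576 + 398 = 974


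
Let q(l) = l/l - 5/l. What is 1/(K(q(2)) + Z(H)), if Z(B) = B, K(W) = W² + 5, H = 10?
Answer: 4/69 ≈ 0.057971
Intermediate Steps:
q(l) = 1 - 5/l
K(W) = 5 + W²
1/(K(q(2)) + Z(H)) = 1/((5 + ((-5 + 2)/2)²) + 10) = 1/((5 + ((½)*(-3))²) + 10) = 1/((5 + (-3/2)²) + 10) = 1/((5 + 9/4) + 10) = 1/(29/4 + 10) = 1/(69/4) = 4/69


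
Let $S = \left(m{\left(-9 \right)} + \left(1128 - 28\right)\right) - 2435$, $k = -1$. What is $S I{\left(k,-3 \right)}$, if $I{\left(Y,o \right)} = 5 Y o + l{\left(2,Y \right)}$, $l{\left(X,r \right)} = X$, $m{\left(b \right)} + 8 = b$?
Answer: $-22984$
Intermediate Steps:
$m{\left(b \right)} = -8 + b$
$S = -1352$ ($S = \left(\left(-8 - 9\right) + \left(1128 - 28\right)\right) - 2435 = \left(-17 + 1100\right) - 2435 = 1083 - 2435 = -1352$)
$I{\left(Y,o \right)} = 2 + 5 Y o$ ($I{\left(Y,o \right)} = 5 Y o + 2 = 2 + 5 Y o$)
$S I{\left(k,-3 \right)} = - 1352 \left(2 + 5 \left(-1\right) \left(-3\right)\right) = - 1352 \left(2 + 15\right) = \left(-1352\right) 17 = -22984$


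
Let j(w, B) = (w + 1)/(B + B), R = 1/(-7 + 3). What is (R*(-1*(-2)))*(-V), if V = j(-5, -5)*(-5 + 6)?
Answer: ⅕ ≈ 0.20000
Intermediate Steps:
R = -¼ (R = 1/(-4) = -¼ ≈ -0.25000)
j(w, B) = (1 + w)/(2*B) (j(w, B) = (1 + w)/((2*B)) = (1 + w)*(1/(2*B)) = (1 + w)/(2*B))
V = ⅖ (V = ((½)*(1 - 5)/(-5))*(-5 + 6) = ((½)*(-⅕)*(-4))*1 = (⅖)*1 = ⅖ ≈ 0.40000)
(R*(-1*(-2)))*(-V) = (-(-1)*(-2)/4)*(-1*⅖) = -¼*2*(-⅖) = -½*(-⅖) = ⅕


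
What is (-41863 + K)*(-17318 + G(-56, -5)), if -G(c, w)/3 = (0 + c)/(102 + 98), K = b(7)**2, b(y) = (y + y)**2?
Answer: 1492306263/25 ≈ 5.9692e+7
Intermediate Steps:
b(y) = 4*y**2 (b(y) = (2*y)**2 = 4*y**2)
K = 38416 (K = (4*7**2)**2 = (4*49)**2 = 196**2 = 38416)
G(c, w) = -3*c/200 (G(c, w) = -3*(0 + c)/(102 + 98) = -3*c/200)
(-41863 + K)*(-17318 + G(-56, -5)) = (-41863 + 38416)*(-17318 - 3/200*(-56)) = -3447*(-17318 + 21/25) = -3447*(-432929/25) = 1492306263/25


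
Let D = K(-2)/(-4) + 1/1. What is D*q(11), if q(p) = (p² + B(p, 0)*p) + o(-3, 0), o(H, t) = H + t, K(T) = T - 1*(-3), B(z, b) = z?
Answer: 717/4 ≈ 179.25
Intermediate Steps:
K(T) = 3 + T (K(T) = T + 3 = 3 + T)
q(p) = -3 + 2*p² (q(p) = (p² + p*p) + (-3 + 0) = (p² + p²) - 3 = 2*p² - 3 = -3 + 2*p²)
D = ¾ (D = (3 - 2)/(-4) + 1/1 = 1*(-¼) + 1*1 = -¼ + 1 = ¾ ≈ 0.75000)
D*q(11) = 3*(-3 + 2*11²)/4 = 3*(-3 + 2*121)/4 = 3*(-3 + 242)/4 = (¾)*239 = 717/4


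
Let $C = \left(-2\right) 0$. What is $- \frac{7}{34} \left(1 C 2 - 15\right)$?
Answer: $\frac{105}{34} \approx 3.0882$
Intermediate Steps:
$C = 0$
$- \frac{7}{34} \left(1 C 2 - 15\right) = - \frac{7}{34} \left(1 \cdot 0 \cdot 2 - 15\right) = - 7 \cdot \frac{1}{34} \left(0 \cdot 2 - 15\right) = - \frac{7 \left(0 - 15\right)}{34} = - \frac{7 \left(-15\right)}{34} = \left(-1\right) \left(- \frac{105}{34}\right) = \frac{105}{34}$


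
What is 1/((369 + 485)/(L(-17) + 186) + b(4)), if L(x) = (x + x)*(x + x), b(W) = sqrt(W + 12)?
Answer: 11/51 ≈ 0.21569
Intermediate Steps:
b(W) = sqrt(12 + W)
L(x) = 4*x**2 (L(x) = (2*x)*(2*x) = 4*x**2)
1/((369 + 485)/(L(-17) + 186) + b(4)) = 1/((369 + 485)/(4*(-17)**2 + 186) + sqrt(12 + 4)) = 1/(854/(4*289 + 186) + sqrt(16)) = 1/(854/(1156 + 186) + 4) = 1/(854/1342 + 4) = 1/(854*(1/1342) + 4) = 1/(7/11 + 4) = 1/(51/11) = 11/51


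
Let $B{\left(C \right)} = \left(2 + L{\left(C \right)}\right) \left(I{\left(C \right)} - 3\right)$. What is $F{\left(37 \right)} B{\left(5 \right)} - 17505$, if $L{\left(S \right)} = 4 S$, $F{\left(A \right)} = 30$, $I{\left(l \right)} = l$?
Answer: $-16185$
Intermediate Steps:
$B{\left(C \right)} = \left(-3 + C\right) \left(2 + 4 C\right)$ ($B{\left(C \right)} = \left(2 + 4 C\right) \left(C - 3\right) = \left(2 + 4 C\right) \left(-3 + C\right) = \left(-3 + C\right) \left(2 + 4 C\right)$)
$F{\left(37 \right)} B{\left(5 \right)} - 17505 = 30 \left(-6 - 50 + 4 \cdot 5^{2}\right) - 17505 = 30 \left(-6 - 50 + 4 \cdot 25\right) - 17505 = 30 \left(-6 - 50 + 100\right) - 17505 = 30 \cdot 44 - 17505 = 1320 - 17505 = -16185$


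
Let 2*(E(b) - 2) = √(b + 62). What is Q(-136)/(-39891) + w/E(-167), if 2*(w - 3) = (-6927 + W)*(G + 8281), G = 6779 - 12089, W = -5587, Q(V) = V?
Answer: -5932443981176/4826811 + 37179088*I*√105/121 ≈ -1.2291e+6 + 3.1485e+6*I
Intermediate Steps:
E(b) = 2 + √(62 + b)/2 (E(b) = 2 + √(b + 62)/2 = 2 + √(62 + b)/2)
G = -5310
w = -18589544 (w = 3 + ((-6927 - 5587)*(-5310 + 8281))/2 = 3 + (-12514*2971)/2 = 3 + (½)*(-37179094) = 3 - 18589547 = -18589544)
Q(-136)/(-39891) + w/E(-167) = -136/(-39891) - 18589544/(2 + √(62 - 167)/2) = -136*(-1/39891) - 18589544/(2 + √(-105)/2) = 136/39891 - 18589544/(2 + (I*√105)/2) = 136/39891 - 18589544/(2 + I*√105/2)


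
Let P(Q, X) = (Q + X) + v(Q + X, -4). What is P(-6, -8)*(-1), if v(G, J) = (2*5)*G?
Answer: 154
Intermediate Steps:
v(G, J) = 10*G
P(Q, X) = 11*Q + 11*X (P(Q, X) = (Q + X) + 10*(Q + X) = (Q + X) + (10*Q + 10*X) = 11*Q + 11*X)
P(-6, -8)*(-1) = (11*(-6) + 11*(-8))*(-1) = (-66 - 88)*(-1) = -154*(-1) = 154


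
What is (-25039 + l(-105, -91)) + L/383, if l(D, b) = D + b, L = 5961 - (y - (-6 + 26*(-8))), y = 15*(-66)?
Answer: -9658268/383 ≈ -25217.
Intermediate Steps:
y = -990
L = 6737 (L = 5961 - (-990 - (-6 + 26*(-8))) = 5961 - (-990 - (-6 - 208)) = 5961 - (-990 - 1*(-214)) = 5961 - (-990 + 214) = 5961 - 1*(-776) = 5961 + 776 = 6737)
(-25039 + l(-105, -91)) + L/383 = (-25039 + (-105 - 91)) + 6737/383 = (-25039 - 196) + 6737*(1/383) = -25235 + 6737/383 = -9658268/383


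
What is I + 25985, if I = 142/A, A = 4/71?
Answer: 57011/2 ≈ 28506.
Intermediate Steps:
A = 4/71 (A = 4*(1/71) = 4/71 ≈ 0.056338)
I = 5041/2 (I = 142/(4/71) = 142*(71/4) = 5041/2 ≈ 2520.5)
I + 25985 = 5041/2 + 25985 = 57011/2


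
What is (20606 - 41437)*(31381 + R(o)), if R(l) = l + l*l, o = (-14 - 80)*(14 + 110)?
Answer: -2830559212691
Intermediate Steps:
o = -11656 (o = -94*124 = -11656)
R(l) = l + l²
(20606 - 41437)*(31381 + R(o)) = (20606 - 41437)*(31381 - 11656*(1 - 11656)) = -20831*(31381 - 11656*(-11655)) = -20831*(31381 + 135850680) = -20831*135882061 = -2830559212691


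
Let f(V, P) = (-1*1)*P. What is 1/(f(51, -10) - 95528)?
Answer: -1/95518 ≈ -1.0469e-5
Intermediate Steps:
f(V, P) = -P
1/(f(51, -10) - 95528) = 1/(-1*(-10) - 95528) = 1/(10 - 95528) = 1/(-95518) = -1/95518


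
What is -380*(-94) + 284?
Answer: 36004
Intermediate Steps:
-380*(-94) + 284 = 35720 + 284 = 36004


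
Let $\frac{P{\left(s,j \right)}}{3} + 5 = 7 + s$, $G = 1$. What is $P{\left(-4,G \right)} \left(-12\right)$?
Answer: $72$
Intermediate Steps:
$P{\left(s,j \right)} = 6 + 3 s$ ($P{\left(s,j \right)} = -15 + 3 \left(7 + s\right) = -15 + \left(21 + 3 s\right) = 6 + 3 s$)
$P{\left(-4,G \right)} \left(-12\right) = \left(6 + 3 \left(-4\right)\right) \left(-12\right) = \left(6 - 12\right) \left(-12\right) = \left(-6\right) \left(-12\right) = 72$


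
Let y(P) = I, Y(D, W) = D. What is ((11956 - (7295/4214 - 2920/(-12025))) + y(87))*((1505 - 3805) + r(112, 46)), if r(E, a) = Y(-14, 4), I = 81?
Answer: -10855420543171/389795 ≈ -2.7849e+7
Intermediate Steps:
r(E, a) = -14
y(P) = 81
((11956 - (7295/4214 - 2920/(-12025))) + y(87))*((1505 - 3805) + r(112, 46)) = ((11956 - (7295/4214 - 2920/(-12025))) + 81)*((1505 - 3805) - 14) = ((11956 - (7295*(1/4214) - 2920*(-1/12025))) + 81)*(-2300 - 14) = ((11956 - (7295/4214 + 584/2405)) + 81)*(-2314) = ((11956 - 1*20005451/10134670) + 81)*(-2314) = ((11956 - 20005451/10134670) + 81)*(-2314) = (121150109069/10134670 + 81)*(-2314) = (121971017339/10134670)*(-2314) = -10855420543171/389795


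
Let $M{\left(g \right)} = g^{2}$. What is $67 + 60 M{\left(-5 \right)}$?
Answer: $1567$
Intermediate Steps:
$67 + 60 M{\left(-5 \right)} = 67 + 60 \left(-5\right)^{2} = 67 + 60 \cdot 25 = 67 + 1500 = 1567$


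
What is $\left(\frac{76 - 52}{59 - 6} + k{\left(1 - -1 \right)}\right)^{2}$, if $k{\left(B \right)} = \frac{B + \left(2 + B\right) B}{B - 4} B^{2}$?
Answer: $\frac{1073296}{2809} \approx 382.09$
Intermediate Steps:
$k{\left(B \right)} = \frac{B^{2} \left(B + B \left(2 + B\right)\right)}{-4 + B}$ ($k{\left(B \right)} = \frac{B + B \left(2 + B\right)}{-4 + B} B^{2} = \frac{B^{2} \left(B + B \left(2 + B\right)\right)}{-4 + B}$)
$\left(\frac{76 - 52}{59 - 6} + k{\left(1 - -1 \right)}\right)^{2} = \left(\frac{76 - 52}{59 - 6} + \frac{\left(1 - -1\right)^{3} \left(3 + \left(1 - -1\right)\right)}{-4 + \left(1 - -1\right)}\right)^{2} = \left(\frac{24}{53} + \frac{\left(1 + 1\right)^{3} \left(3 + \left(1 + 1\right)\right)}{-4 + \left(1 + 1\right)}\right)^{2} = \left(24 \cdot \frac{1}{53} + \frac{2^{3} \left(3 + 2\right)}{-4 + 2}\right)^{2} = \left(\frac{24}{53} + 8 \frac{1}{-2} \cdot 5\right)^{2} = \left(\frac{24}{53} + 8 \left(- \frac{1}{2}\right) 5\right)^{2} = \left(\frac{24}{53} - 20\right)^{2} = \left(- \frac{1036}{53}\right)^{2} = \frac{1073296}{2809}$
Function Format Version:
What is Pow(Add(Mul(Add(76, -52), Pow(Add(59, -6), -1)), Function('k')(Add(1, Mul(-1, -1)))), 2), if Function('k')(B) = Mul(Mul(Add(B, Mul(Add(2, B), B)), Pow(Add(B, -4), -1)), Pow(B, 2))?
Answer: Rational(1073296, 2809) ≈ 382.09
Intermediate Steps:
Function('k')(B) = Mul(Pow(B, 2), Pow(Add(-4, B), -1), Add(B, Mul(B, Add(2, B)))) (Function('k')(B) = Mul(Mul(Add(B, Mul(B, Add(2, B))), Pow(Add(-4, B), -1)), Pow(B, 2)) = Mul(Mul(Pow(Add(-4, B), -1), Add(B, Mul(B, Add(2, B)))), Pow(B, 2)) = Mul(Pow(B, 2), Pow(Add(-4, B), -1), Add(B, Mul(B, Add(2, B)))))
Pow(Add(Mul(Add(76, -52), Pow(Add(59, -6), -1)), Function('k')(Add(1, Mul(-1, -1)))), 2) = Pow(Add(Mul(Add(76, -52), Pow(Add(59, -6), -1)), Mul(Pow(Add(1, Mul(-1, -1)), 3), Pow(Add(-4, Add(1, Mul(-1, -1))), -1), Add(3, Add(1, Mul(-1, -1))))), 2) = Pow(Add(Mul(24, Pow(53, -1)), Mul(Pow(Add(1, 1), 3), Pow(Add(-4, Add(1, 1)), -1), Add(3, Add(1, 1)))), 2) = Pow(Add(Mul(24, Rational(1, 53)), Mul(Pow(2, 3), Pow(Add(-4, 2), -1), Add(3, 2))), 2) = Pow(Add(Rational(24, 53), Mul(8, Pow(-2, -1), 5)), 2) = Pow(Add(Rational(24, 53), Mul(8, Rational(-1, 2), 5)), 2) = Pow(Add(Rational(24, 53), -20), 2) = Pow(Rational(-1036, 53), 2) = Rational(1073296, 2809)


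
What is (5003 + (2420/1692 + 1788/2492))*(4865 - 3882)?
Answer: 1296578556089/263529 ≈ 4.9201e+6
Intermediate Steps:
(5003 + (2420/1692 + 1788/2492))*(4865 - 3882) = (5003 + (2420*(1/1692) + 1788*(1/2492)))*983 = (5003 + (605/423 + 447/623))*983 = (5003 + 565996/263529)*983 = (1319001583/263529)*983 = 1296578556089/263529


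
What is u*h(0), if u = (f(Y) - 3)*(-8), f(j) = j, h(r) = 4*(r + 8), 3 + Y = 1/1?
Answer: 1280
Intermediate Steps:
Y = -2 (Y = -3 + 1/1 = -3 + 1 = -2)
h(r) = 32 + 4*r (h(r) = 4*(8 + r) = 32 + 4*r)
u = 40 (u = (-2 - 3)*(-8) = -5*(-8) = 40)
u*h(0) = 40*(32 + 4*0) = 40*(32 + 0) = 40*32 = 1280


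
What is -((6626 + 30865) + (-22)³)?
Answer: -26843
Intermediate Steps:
-((6626 + 30865) + (-22)³) = -(37491 - 10648) = -1*26843 = -26843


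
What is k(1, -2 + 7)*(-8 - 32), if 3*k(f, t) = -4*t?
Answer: 800/3 ≈ 266.67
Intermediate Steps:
k(f, t) = -4*t/3 (k(f, t) = (-4*t)/3 = -4*t/3)
k(1, -2 + 7)*(-8 - 32) = (-4*(-2 + 7)/3)*(-8 - 32) = -4/3*5*(-40) = -20/3*(-40) = 800/3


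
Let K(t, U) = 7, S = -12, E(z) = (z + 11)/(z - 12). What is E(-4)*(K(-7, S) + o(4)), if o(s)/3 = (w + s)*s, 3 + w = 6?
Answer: -637/16 ≈ -39.813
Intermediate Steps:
w = 3 (w = -3 + 6 = 3)
E(z) = (11 + z)/(-12 + z)
o(s) = 3*s*(3 + s) (o(s) = 3*((3 + s)*s) = 3*(s*(3 + s)) = 3*s*(3 + s))
E(-4)*(K(-7, S) + o(4)) = ((11 - 4)/(-12 - 4))*(7 + 3*4*(3 + 4)) = (7/(-16))*(7 + 3*4*7) = (-1/16*7)*(7 + 84) = -7/16*91 = -637/16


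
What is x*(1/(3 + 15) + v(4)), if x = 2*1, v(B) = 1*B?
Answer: 73/9 ≈ 8.1111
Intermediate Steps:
v(B) = B
x = 2
x*(1/(3 + 15) + v(4)) = 2*(1/(3 + 15) + 4) = 2*(1/18 + 4) = 2*(73/18) = 73/9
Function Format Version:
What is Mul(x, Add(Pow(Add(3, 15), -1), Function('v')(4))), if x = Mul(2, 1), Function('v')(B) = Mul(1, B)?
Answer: Rational(73, 9) ≈ 8.1111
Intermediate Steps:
Function('v')(B) = B
x = 2
Mul(x, Add(Pow(Add(3, 15), -1), Function('v')(4))) = Mul(2, Add(Pow(Add(3, 15), -1), 4)) = Mul(2, Add(Pow(18, -1), 4)) = Mul(2, Add(Rational(1, 18), 4)) = Mul(2, Rational(73, 18)) = Rational(73, 9)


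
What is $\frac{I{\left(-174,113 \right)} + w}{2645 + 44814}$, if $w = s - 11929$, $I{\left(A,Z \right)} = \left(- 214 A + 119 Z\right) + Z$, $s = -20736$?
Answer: $\frac{18131}{47459} \approx 0.38204$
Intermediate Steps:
$I{\left(A,Z \right)} = - 214 A + 120 Z$
$w = -32665$ ($w = -20736 - 11929 = -32665$)
$\frac{I{\left(-174,113 \right)} + w}{2645 + 44814} = \frac{\left(\left(-214\right) \left(-174\right) + 120 \cdot 113\right) - 32665}{2645 + 44814} = \frac{\left(37236 + 13560\right) - 32665}{47459} = \left(50796 - 32665\right) \frac{1}{47459} = 18131 \cdot \frac{1}{47459} = \frac{18131}{47459}$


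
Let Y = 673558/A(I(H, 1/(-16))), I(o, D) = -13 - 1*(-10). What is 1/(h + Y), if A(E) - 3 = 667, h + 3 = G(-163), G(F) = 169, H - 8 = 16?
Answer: 335/392389 ≈ 0.00085374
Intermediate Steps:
H = 24 (H = 8 + 16 = 24)
h = 166 (h = -3 + 169 = 166)
I(o, D) = -3 (I(o, D) = -13 + 10 = -3)
A(E) = 670 (A(E) = 3 + 667 = 670)
Y = 336779/335 (Y = 673558/670 = 673558*(1/670) = 336779/335 ≈ 1005.3)
1/(h + Y) = 1/(166 + 336779/335) = 1/(392389/335) = 335/392389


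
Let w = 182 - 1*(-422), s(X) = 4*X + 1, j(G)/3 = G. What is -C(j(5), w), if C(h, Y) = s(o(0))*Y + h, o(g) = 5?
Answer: -12699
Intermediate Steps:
j(G) = 3*G
s(X) = 1 + 4*X
w = 604 (w = 182 + 422 = 604)
C(h, Y) = h + 21*Y (C(h, Y) = (1 + 4*5)*Y + h = (1 + 20)*Y + h = 21*Y + h = h + 21*Y)
-C(j(5), w) = -(3*5 + 21*604) = -(15 + 12684) = -1*12699 = -12699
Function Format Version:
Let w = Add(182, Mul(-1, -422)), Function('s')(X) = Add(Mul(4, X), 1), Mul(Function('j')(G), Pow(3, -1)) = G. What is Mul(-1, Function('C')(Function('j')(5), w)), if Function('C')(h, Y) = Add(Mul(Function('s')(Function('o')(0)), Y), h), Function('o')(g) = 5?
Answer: -12699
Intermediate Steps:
Function('j')(G) = Mul(3, G)
Function('s')(X) = Add(1, Mul(4, X))
w = 604 (w = Add(182, 422) = 604)
Function('C')(h, Y) = Add(h, Mul(21, Y)) (Function('C')(h, Y) = Add(Mul(Add(1, Mul(4, 5)), Y), h) = Add(Mul(Add(1, 20), Y), h) = Add(Mul(21, Y), h) = Add(h, Mul(21, Y)))
Mul(-1, Function('C')(Function('j')(5), w)) = Mul(-1, Add(Mul(3, 5), Mul(21, 604))) = Mul(-1, Add(15, 12684)) = Mul(-1, 12699) = -12699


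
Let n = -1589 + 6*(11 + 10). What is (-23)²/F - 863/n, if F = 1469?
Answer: 2041674/2149147 ≈ 0.94999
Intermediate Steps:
n = -1463 (n = -1589 + 6*21 = -1589 + 126 = -1463)
(-23)²/F - 863/n = (-23)²/1469 - 863/(-1463) = 529*(1/1469) - 863*(-1/1463) = 529/1469 + 863/1463 = 2041674/2149147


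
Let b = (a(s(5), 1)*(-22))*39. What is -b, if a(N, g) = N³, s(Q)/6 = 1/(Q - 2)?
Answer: 6864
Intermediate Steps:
s(Q) = 6/(-2 + Q) (s(Q) = 6/(Q - 2) = 6/(-2 + Q))
b = -6864 (b = ((6/(-2 + 5))³*(-22))*39 = ((6/3)³*(-22))*39 = ((6*(⅓))³*(-22))*39 = (2³*(-22))*39 = (8*(-22))*39 = -176*39 = -6864)
-b = -1*(-6864) = 6864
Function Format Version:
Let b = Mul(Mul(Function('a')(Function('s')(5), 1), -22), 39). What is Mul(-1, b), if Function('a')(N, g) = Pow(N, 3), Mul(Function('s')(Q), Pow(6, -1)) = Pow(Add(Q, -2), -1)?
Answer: 6864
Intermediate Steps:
Function('s')(Q) = Mul(6, Pow(Add(-2, Q), -1)) (Function('s')(Q) = Mul(6, Pow(Add(Q, -2), -1)) = Mul(6, Pow(Add(-2, Q), -1)))
b = -6864 (b = Mul(Mul(Pow(Mul(6, Pow(Add(-2, 5), -1)), 3), -22), 39) = Mul(Mul(Pow(Mul(6, Pow(3, -1)), 3), -22), 39) = Mul(Mul(Pow(Mul(6, Rational(1, 3)), 3), -22), 39) = Mul(Mul(Pow(2, 3), -22), 39) = Mul(Mul(8, -22), 39) = Mul(-176, 39) = -6864)
Mul(-1, b) = Mul(-1, -6864) = 6864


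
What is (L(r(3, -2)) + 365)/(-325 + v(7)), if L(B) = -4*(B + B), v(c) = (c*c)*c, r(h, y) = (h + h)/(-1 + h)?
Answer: 341/18 ≈ 18.944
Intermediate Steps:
r(h, y) = 2*h/(-1 + h) (r(h, y) = (2*h)/(-1 + h) = 2*h/(-1 + h))
v(c) = c**3 (v(c) = c**2*c = c**3)
L(B) = -8*B
(L(r(3, -2)) + 365)/(-325 + v(7)) = (-16*3/(-1 + 3) + 365)/(-325 + 7**3) = (-16*3/2 + 365)/(-325 + 343) = (-16*3/2 + 365)/18 = (-8*3 + 365)/18 = (-24 + 365)/18 = (1/18)*341 = 341/18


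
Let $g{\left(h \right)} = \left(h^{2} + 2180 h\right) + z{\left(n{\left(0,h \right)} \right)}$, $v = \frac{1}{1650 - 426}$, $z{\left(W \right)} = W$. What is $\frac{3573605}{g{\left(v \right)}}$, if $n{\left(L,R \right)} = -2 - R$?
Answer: $- \frac{1070777848896}{65851} \approx -1.6261 \cdot 10^{7}$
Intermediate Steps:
$v = \frac{1}{1224} \approx 0.00081699$
$g{\left(h \right)} = -2 + h^{2} + 2179 h$ ($g{\left(h \right)} = \left(h^{2} + 2180 h\right) - \left(2 + h\right) = -2 + h^{2} + 2179 h$)
$\frac{3573605}{g{\left(v \right)}} = \frac{3573605}{-2 + \left(\frac{1}{1224}\right)^{2} + 2179 \cdot \frac{1}{1224}} = \frac{3573605}{-2 + \frac{1}{1498176} + \frac{2179}{1224}} = \frac{3573605}{- \frac{329255}{1498176}} = 3573605 \left(- \frac{1498176}{329255}\right) = - \frac{1070777848896}{65851}$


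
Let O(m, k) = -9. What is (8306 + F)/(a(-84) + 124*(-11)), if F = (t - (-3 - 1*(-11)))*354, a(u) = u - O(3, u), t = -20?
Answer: 1606/1439 ≈ 1.1161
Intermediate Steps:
a(u) = 9 + u (a(u) = u - 1*(-9) = u + 9 = 9 + u)
F = -9912 (F = (-20 - (-3 - 1*(-11)))*354 = (-20 - (-3 + 11))*354 = (-20 - 1*8)*354 = (-20 - 8)*354 = -28*354 = -9912)
(8306 + F)/(a(-84) + 124*(-11)) = (8306 - 9912)/((9 - 84) + 124*(-11)) = -1606/(-75 - 1364) = -1606/(-1439) = -1606*(-1/1439) = 1606/1439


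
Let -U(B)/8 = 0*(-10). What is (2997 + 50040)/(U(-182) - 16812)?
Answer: -5893/1868 ≈ -3.1547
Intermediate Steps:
U(B) = 0 (U(B) = -0*(-10) = -8*0 = 0)
(2997 + 50040)/(U(-182) - 16812) = (2997 + 50040)/(0 - 16812) = 53037/(-16812) = 53037*(-1/16812) = -5893/1868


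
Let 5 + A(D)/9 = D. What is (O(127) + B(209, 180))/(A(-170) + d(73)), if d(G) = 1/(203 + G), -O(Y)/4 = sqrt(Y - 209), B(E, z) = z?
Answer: -49680/434699 + 1104*I*sqrt(82)/434699 ≈ -0.11429 + 0.022998*I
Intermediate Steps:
O(Y) = -4*sqrt(-209 + Y) (O(Y) = -4*sqrt(Y - 209) = -4*sqrt(-209 + Y))
A(D) = -45 + 9*D
(O(127) + B(209, 180))/(A(-170) + d(73)) = (-4*sqrt(-209 + 127) + 180)/((-45 + 9*(-170)) + 1/(203 + 73)) = (-4*I*sqrt(82) + 180)/((-45 - 1530) + 1/276) = (-4*I*sqrt(82) + 180)/(-1575 + 1/276) = (-4*I*sqrt(82) + 180)/(-434699/276) = (180 - 4*I*sqrt(82))*(-276/434699) = -49680/434699 + 1104*I*sqrt(82)/434699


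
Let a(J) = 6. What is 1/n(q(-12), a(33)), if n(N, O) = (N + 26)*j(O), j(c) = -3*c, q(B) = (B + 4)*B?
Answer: -1/2196 ≈ -0.00045537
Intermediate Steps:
q(B) = B*(4 + B) (q(B) = (4 + B)*B = B*(4 + B))
n(N, O) = -3*O*(26 + N) (n(N, O) = (N + 26)*(-3*O) = (26 + N)*(-3*O) = -3*O*(26 + N))
1/n(q(-12), a(33)) = 1/(-3*6*(26 - 12*(4 - 12))) = 1/(-3*6*(26 - 12*(-8))) = 1/(-3*6*(26 + 96)) = 1/(-3*6*122) = 1/(-2196) = -1/2196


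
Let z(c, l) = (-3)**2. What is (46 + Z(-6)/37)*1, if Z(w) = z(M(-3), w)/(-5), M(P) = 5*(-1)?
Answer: 8501/185 ≈ 45.951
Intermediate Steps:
M(P) = -5
z(c, l) = 9
Z(w) = -9/5 (Z(w) = 9/(-5) = 9*(-1/5) = -9/5)
(46 + Z(-6)/37)*1 = (46 - 9/5/37)*1 = (46 - 9/5*1/37)*1 = (46 - 9/185)*1 = (8501/185)*1 = 8501/185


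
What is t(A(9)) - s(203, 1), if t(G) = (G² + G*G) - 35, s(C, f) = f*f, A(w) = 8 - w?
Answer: -34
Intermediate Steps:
s(C, f) = f²
t(G) = -35 + 2*G² (t(G) = (G² + G²) - 35 = 2*G² - 35 = -35 + 2*G²)
t(A(9)) - s(203, 1) = (-35 + 2*(8 - 1*9)²) - 1*1² = (-35 + 2*(8 - 9)²) - 1*1 = (-35 + 2*(-1)²) - 1 = (-35 + 2*1) - 1 = (-35 + 2) - 1 = -33 - 1 = -34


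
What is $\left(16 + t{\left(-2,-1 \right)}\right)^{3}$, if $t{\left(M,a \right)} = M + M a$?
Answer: $4096$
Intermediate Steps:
$\left(16 + t{\left(-2,-1 \right)}\right)^{3} = \left(16 - 2 \left(1 - 1\right)\right)^{3} = \left(16 - 0\right)^{3} = \left(16 + 0\right)^{3} = 16^{3} = 4096$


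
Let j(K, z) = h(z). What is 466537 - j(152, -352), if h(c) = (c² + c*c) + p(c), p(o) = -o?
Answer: 218377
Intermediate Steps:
h(c) = -c + 2*c² (h(c) = (c² + c*c) - c = (c² + c²) - c = 2*c² - c = -c + 2*c²)
j(K, z) = z*(-1 + 2*z)
466537 - j(152, -352) = 466537 - (-352)*(-1 + 2*(-352)) = 466537 - (-352)*(-1 - 704) = 466537 - (-352)*(-705) = 466537 - 1*248160 = 466537 - 248160 = 218377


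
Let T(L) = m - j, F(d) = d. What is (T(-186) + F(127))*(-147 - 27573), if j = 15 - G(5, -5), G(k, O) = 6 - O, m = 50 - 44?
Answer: -3575880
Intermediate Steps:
m = 6
j = 4 (j = 15 - (6 - 1*(-5)) = 15 - (6 + 5) = 15 - 1*11 = 15 - 11 = 4)
T(L) = 2 (T(L) = 6 - 1*4 = 6 - 4 = 2)
(T(-186) + F(127))*(-147 - 27573) = (2 + 127)*(-147 - 27573) = 129*(-27720) = -3575880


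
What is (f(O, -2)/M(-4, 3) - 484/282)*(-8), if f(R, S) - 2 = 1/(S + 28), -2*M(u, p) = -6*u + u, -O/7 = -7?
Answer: 140786/9165 ≈ 15.361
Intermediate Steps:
O = 49 (O = -7*(-7) = 49)
M(u, p) = 5*u/2 (M(u, p) = -(-6*u + u)/2 = -(-5)*u/2 = 5*u/2)
f(R, S) = 2 + 1/(28 + S) (f(R, S) = 2 + 1/(S + 28) = 2 + 1/(28 + S))
(f(O, -2)/M(-4, 3) - 484/282)*(-8) = (((57 + 2*(-2))/(28 - 2))/(((5/2)*(-4))) - 484/282)*(-8) = (((57 - 4)/26)/(-10) - 484*1/282)*(-8) = (((1/26)*53)*(-⅒) - 242/141)*(-8) = ((53/26)*(-⅒) - 242/141)*(-8) = (-53/260 - 242/141)*(-8) = -70393/36660*(-8) = 140786/9165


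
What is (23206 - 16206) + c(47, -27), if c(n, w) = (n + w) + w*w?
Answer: 7749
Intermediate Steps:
c(n, w) = n + w + w² (c(n, w) = (n + w) + w² = n + w + w²)
(23206 - 16206) + c(47, -27) = (23206 - 16206) + (47 - 27 + (-27)²) = 7000 + (47 - 27 + 729) = 7000 + 749 = 7749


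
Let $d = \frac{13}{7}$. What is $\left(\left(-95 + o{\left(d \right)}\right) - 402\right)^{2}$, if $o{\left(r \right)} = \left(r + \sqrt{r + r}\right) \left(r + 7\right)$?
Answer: $\frac{555160817}{2401} - \frac{2919828 \sqrt{182}}{2401} \approx 2.1481 \cdot 10^{5}$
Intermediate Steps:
$d = \frac{13}{7}$ ($d = 13 \cdot \frac{1}{7} = \frac{13}{7} \approx 1.8571$)
$o{\left(r \right)} = \left(7 + r\right) \left(r + \sqrt{2} \sqrt{r}\right)$ ($o{\left(r \right)} = \left(r + \sqrt{2 r}\right) \left(7 + r\right) = \left(r + \sqrt{2} \sqrt{r}\right) \left(7 + r\right) = \left(7 + r\right) \left(r + \sqrt{2} \sqrt{r}\right)$)
$\left(\left(-95 + o{\left(d \right)}\right) - 402\right)^{2} = \left(\left(-95 + \left(\left(\frac{13}{7}\right)^{2} + 7 \cdot \frac{13}{7} + \sqrt{2} \left(\frac{13}{7}\right)^{\frac{3}{2}} + 7 \sqrt{2} \sqrt{\frac{13}{7}}\right)\right) - 402\right)^{2} = \left(\left(-95 + \left(\frac{169}{49} + 13 + \sqrt{2} \frac{13 \sqrt{91}}{49} + 7 \sqrt{2} \frac{\sqrt{91}}{7}\right)\right) - 402\right)^{2} = \left(\left(-95 + \left(\frac{169}{49} + 13 + \frac{13 \sqrt{182}}{49} + \sqrt{182}\right)\right) - 402\right)^{2} = \left(\left(-95 + \left(\frac{806}{49} + \frac{62 \sqrt{182}}{49}\right)\right) - 402\right)^{2} = \left(\left(- \frac{3849}{49} + \frac{62 \sqrt{182}}{49}\right) - 402\right)^{2} = \left(- \frac{23547}{49} + \frac{62 \sqrt{182}}{49}\right)^{2}$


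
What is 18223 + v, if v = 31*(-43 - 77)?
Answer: 14503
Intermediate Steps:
v = -3720 (v = 31*(-120) = -3720)
18223 + v = 18223 - 3720 = 14503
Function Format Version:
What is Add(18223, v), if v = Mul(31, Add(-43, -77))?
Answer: 14503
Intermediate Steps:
v = -3720 (v = Mul(31, -120) = -3720)
Add(18223, v) = Add(18223, -3720) = 14503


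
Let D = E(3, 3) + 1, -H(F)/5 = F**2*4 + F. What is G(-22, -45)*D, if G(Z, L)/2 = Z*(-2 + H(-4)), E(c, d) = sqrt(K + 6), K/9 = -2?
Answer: 13288 + 26576*I*sqrt(3) ≈ 13288.0 + 46031.0*I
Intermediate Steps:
K = -18 (K = 9*(-2) = -18)
E(c, d) = 2*I*sqrt(3) (E(c, d) = sqrt(-18 + 6) = sqrt(-12) = 2*I*sqrt(3))
H(F) = -20*F**2 - 5*F (H(F) = -5*(F**2*4 + F) = -5*(4*F**2 + F) = -5*(F + 4*F**2) = -20*F**2 - 5*F)
G(Z, L) = -604*Z (G(Z, L) = 2*(Z*(-2 - 5*(-4)*(1 + 4*(-4)))) = 2*(Z*(-2 - 5*(-4)*(1 - 16))) = 2*(Z*(-2 - 5*(-4)*(-15))) = 2*(Z*(-2 - 300)) = 2*(Z*(-302)) = 2*(-302*Z) = -604*Z)
D = 1 + 2*I*sqrt(3) (D = 2*I*sqrt(3) + 1 = 1 + 2*I*sqrt(3) ≈ 1.0 + 3.4641*I)
G(-22, -45)*D = (-604*(-22))*(1 + 2*I*sqrt(3)) = 13288*(1 + 2*I*sqrt(3)) = 13288 + 26576*I*sqrt(3)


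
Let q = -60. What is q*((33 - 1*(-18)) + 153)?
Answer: -12240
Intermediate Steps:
q*((33 - 1*(-18)) + 153) = -60*((33 - 1*(-18)) + 153) = -60*((33 + 18) + 153) = -60*(51 + 153) = -60*204 = -12240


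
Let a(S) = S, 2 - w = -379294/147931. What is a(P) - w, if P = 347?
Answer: 50656901/147931 ≈ 342.44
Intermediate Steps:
w = 675156/147931 (w = 2 - (-379294)/147931 = 2 - 1*(-379294/147931) = 2 + 379294/147931 = 675156/147931 ≈ 4.5640)
a(P) - w = 347 - 1*675156/147931 = 347 - 675156/147931 = 50656901/147931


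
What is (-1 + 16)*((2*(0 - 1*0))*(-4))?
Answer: 0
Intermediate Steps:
(-1 + 16)*((2*(0 - 1*0))*(-4)) = 15*((2*(0 + 0))*(-4)) = 15*((2*0)*(-4)) = 15*(0*(-4)) = 15*0 = 0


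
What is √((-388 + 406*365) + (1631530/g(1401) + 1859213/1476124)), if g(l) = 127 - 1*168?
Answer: √98904658399669178251/30260542 ≈ 328.65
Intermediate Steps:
g(l) = -41 (g(l) = 127 - 168 = -41)
√((-388 + 406*365) + (1631530/g(1401) + 1859213/1476124)) = √((-388 + 406*365) + (1631530/(-41) + 1859213/1476124)) = √((-388 + 148190) + (1631530*(-1/41) + 1859213*(1/1476124))) = √(147802 + (-1631530/41 + 1859213/1476124)) = √(147802 - 2408264361987/60521084) = √(6536872895381/60521084) = √98904658399669178251/30260542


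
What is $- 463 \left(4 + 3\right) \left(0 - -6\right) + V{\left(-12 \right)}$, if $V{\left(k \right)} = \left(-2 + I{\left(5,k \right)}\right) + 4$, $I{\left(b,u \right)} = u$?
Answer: $-19456$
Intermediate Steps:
$V{\left(k \right)} = 2 + k$ ($V{\left(k \right)} = \left(-2 + k\right) + 4 = 2 + k$)
$- 463 \left(4 + 3\right) \left(0 - -6\right) + V{\left(-12 \right)} = - 463 \left(4 + 3\right) \left(0 - -6\right) + \left(2 - 12\right) = - 463 \cdot 7 \left(0 + 6\right) - 10 = - 463 \cdot 7 \cdot 6 - 10 = \left(-463\right) 42 - 10 = -19446 - 10 = -19456$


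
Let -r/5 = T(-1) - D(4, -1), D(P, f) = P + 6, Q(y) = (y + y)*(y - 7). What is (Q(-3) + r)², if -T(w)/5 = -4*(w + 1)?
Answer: 12100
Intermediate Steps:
Q(y) = 2*y*(-7 + y) (Q(y) = (2*y)*(-7 + y) = 2*y*(-7 + y))
D(P, f) = 6 + P
T(w) = 20 + 20*w (T(w) = -(-20)*(w + 1) = -(-20)*(1 + w) = -5*(-4 - 4*w) = 20 + 20*w)
r = 50 (r = -5*((20 + 20*(-1)) - (6 + 4)) = -5*((20 - 20) - 1*10) = -5*(0 - 10) = -5*(-10) = 50)
(Q(-3) + r)² = (2*(-3)*(-7 - 3) + 50)² = (2*(-3)*(-10) + 50)² = (60 + 50)² = 110² = 12100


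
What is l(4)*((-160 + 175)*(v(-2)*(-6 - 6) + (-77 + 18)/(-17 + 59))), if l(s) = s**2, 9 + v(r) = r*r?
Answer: 98440/7 ≈ 14063.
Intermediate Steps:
v(r) = -9 + r**2 (v(r) = -9 + r*r = -9 + r**2)
l(4)*((-160 + 175)*(v(-2)*(-6 - 6) + (-77 + 18)/(-17 + 59))) = 4**2*((-160 + 175)*((-9 + (-2)**2)*(-6 - 6) + (-77 + 18)/(-17 + 59))) = 16*(15*((-9 + 4)*(-12) - 59/42)) = 16*(15*(-5*(-12) - 59*1/42)) = 16*(15*(60 - 59/42)) = 16*(15*(2461/42)) = 16*(12305/14) = 98440/7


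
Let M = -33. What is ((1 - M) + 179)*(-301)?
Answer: -64113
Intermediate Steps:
((1 - M) + 179)*(-301) = ((1 - 1*(-33)) + 179)*(-301) = ((1 + 33) + 179)*(-301) = (34 + 179)*(-301) = 213*(-301) = -64113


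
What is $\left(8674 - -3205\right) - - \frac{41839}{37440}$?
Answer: $\frac{444791599}{37440} \approx 11880.0$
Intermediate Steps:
$\left(8674 - -3205\right) - - \frac{41839}{37440} = \left(8674 + 3205\right) - \left(-41839\right) \frac{1}{37440} = 11879 - - \frac{41839}{37440} = 11879 + \frac{41839}{37440} = \frac{444791599}{37440}$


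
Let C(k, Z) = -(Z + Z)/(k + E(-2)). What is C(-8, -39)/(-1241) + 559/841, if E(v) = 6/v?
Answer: 7696507/11480491 ≈ 0.67040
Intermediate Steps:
C(k, Z) = -2*Z/(-3 + k) (C(k, Z) = -(Z + Z)/(k + 6/(-2)) = -2*Z/(k + 6*(-1/2)) = -2*Z/(k - 3) = -2*Z/(-3 + k))
C(-8, -39)/(-1241) + 559/841 = -2*(-39)/(-3 - 8)/(-1241) + 559/841 = -2*(-39)/(-11)*(-1/1241) + 559*(1/841) = -2*(-39)*(-1/11)*(-1/1241) + 559/841 = -78/11*(-1/1241) + 559/841 = 78/13651 + 559/841 = 7696507/11480491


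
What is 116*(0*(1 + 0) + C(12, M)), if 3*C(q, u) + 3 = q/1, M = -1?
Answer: 348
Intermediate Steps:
C(q, u) = -1 + q/3 (C(q, u) = -1 + (q/1)/3 = -1 + (q*1)/3 = -1 + q/3)
116*(0*(1 + 0) + C(12, M)) = 116*(0*(1 + 0) + (-1 + (⅓)*12)) = 116*(0*1 + (-1 + 4)) = 116*(0 + 3) = 116*3 = 348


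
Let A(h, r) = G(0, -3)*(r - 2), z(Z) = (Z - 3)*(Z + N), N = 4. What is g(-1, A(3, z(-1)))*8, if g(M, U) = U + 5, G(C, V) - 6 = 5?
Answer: -1192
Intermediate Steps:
z(Z) = (-3 + Z)*(4 + Z) (z(Z) = (Z - 3)*(Z + 4) = (-3 + Z)*(4 + Z))
G(C, V) = 11 (G(C, V) = 6 + 5 = 11)
A(h, r) = -22 + 11*r (A(h, r) = 11*(r - 2) = 11*(-2 + r) = -22 + 11*r)
g(M, U) = 5 + U
g(-1, A(3, z(-1)))*8 = (5 + (-22 + 11*(-12 - 1 + (-1)²)))*8 = (5 + (-22 + 11*(-12 - 1 + 1)))*8 = (5 + (-22 + 11*(-12)))*8 = (5 + (-22 - 132))*8 = (5 - 154)*8 = -149*8 = -1192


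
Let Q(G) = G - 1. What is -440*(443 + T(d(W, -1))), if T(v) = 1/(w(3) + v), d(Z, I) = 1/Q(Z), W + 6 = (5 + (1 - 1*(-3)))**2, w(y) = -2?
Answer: -28620680/147 ≈ -1.9470e+5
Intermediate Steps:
Q(G) = -1 + G
W = 75 (W = -6 + (5 + (1 - 1*(-3)))**2 = -6 + (5 + (1 + 3))**2 = -6 + (5 + 4)**2 = -6 + 9**2 = -6 + 81 = 75)
d(Z, I) = 1/(-1 + Z)
T(v) = 1/(-2 + v)
-440*(443 + T(d(W, -1))) = -440*(443 + 1/(-2 + 1/(-1 + 75))) = -440*(443 + 1/(-2 + 1/74)) = -440*(443 + 1/(-147/74)) = -440*(443 - 74/147) = -440*65047/147 = -28620680/147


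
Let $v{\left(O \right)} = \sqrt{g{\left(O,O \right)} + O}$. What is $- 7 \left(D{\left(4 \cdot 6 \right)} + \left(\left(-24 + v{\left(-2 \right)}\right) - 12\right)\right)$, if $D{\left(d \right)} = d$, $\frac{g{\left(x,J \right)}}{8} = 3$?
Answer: $84 - 7 \sqrt{22} \approx 51.167$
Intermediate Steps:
$g{\left(x,J \right)} = 24$ ($g{\left(x,J \right)} = 8 \cdot 3 = 24$)
$v{\left(O \right)} = \sqrt{24 + O}$
$- 7 \left(D{\left(4 \cdot 6 \right)} + \left(\left(-24 + v{\left(-2 \right)}\right) - 12\right)\right) = - 7 \left(4 \cdot 6 - \left(36 - \sqrt{24 - 2}\right)\right) = - 7 \left(24 - \left(36 - \sqrt{22}\right)\right) = - 7 \left(-12 + \sqrt{22}\right) = 84 - 7 \sqrt{22}$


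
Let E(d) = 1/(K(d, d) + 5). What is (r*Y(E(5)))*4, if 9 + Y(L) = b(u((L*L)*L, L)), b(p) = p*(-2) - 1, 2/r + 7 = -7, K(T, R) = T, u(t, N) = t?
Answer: 5001/875 ≈ 5.7154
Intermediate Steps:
r = -1/7 (r = 2/(-7 - 7) = 2/(-14) = 2*(-1/14) = -1/7 ≈ -0.14286)
E(d) = 1/(5 + d) (E(d) = 1/(d + 5) = 1/(5 + d))
b(p) = -1 - 2*p (b(p) = -2*p - 1 = -1 - 2*p)
Y(L) = -10 - 2*L**3 (Y(L) = -9 + (-1 - 2*L*L*L) = -9 + (-1 - 2*L**2*L) = -9 + (-1 - 2*L**3) = -10 - 2*L**3)
(r*Y(E(5)))*4 = -(-10 - 2/(5 + 5)**3)/7*4 = -(-10 - 2*(1/10)**3)/7*4 = -(-10 - 2*1/1000)/7*4 = -(-10 - 1/500)/7*4 = -1/7*(-5001/500)*4 = (5001/3500)*4 = 5001/875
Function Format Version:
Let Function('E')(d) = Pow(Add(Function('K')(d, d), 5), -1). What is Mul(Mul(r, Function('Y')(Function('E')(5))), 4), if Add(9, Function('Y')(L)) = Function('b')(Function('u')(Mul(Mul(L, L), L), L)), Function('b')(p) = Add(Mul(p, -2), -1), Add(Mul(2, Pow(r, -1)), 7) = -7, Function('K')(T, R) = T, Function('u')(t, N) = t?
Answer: Rational(5001, 875) ≈ 5.7154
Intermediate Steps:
r = Rational(-1, 7) (r = Mul(2, Pow(Add(-7, -7), -1)) = Mul(2, Pow(-14, -1)) = Mul(2, Rational(-1, 14)) = Rational(-1, 7) ≈ -0.14286)
Function('E')(d) = Pow(Add(5, d), -1) (Function('E')(d) = Pow(Add(d, 5), -1) = Pow(Add(5, d), -1))
Function('b')(p) = Add(-1, Mul(-2, p)) (Function('b')(p) = Add(Mul(-2, p), -1) = Add(-1, Mul(-2, p)))
Function('Y')(L) = Add(-10, Mul(-2, Pow(L, 3))) (Function('Y')(L) = Add(-9, Add(-1, Mul(-2, Mul(Mul(L, L), L)))) = Add(-9, Add(-1, Mul(-2, Mul(Pow(L, 2), L)))) = Add(-9, Add(-1, Mul(-2, Pow(L, 3)))) = Add(-10, Mul(-2, Pow(L, 3))))
Mul(Mul(r, Function('Y')(Function('E')(5))), 4) = Mul(Mul(Rational(-1, 7), Add(-10, Mul(-2, Pow(Pow(Add(5, 5), -1), 3)))), 4) = Mul(Mul(Rational(-1, 7), Add(-10, Mul(-2, Pow(Pow(10, -1), 3)))), 4) = Mul(Mul(Rational(-1, 7), Add(-10, Mul(-2, Pow(Rational(1, 10), 3)))), 4) = Mul(Mul(Rational(-1, 7), Add(-10, Mul(-2, Rational(1, 1000)))), 4) = Mul(Mul(Rational(-1, 7), Add(-10, Rational(-1, 500))), 4) = Mul(Mul(Rational(-1, 7), Rational(-5001, 500)), 4) = Mul(Rational(5001, 3500), 4) = Rational(5001, 875)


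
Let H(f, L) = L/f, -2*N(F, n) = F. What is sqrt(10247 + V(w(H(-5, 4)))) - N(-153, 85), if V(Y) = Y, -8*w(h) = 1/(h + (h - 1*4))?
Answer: -153/2 + 3*sqrt(3570518)/56 ≈ 24.728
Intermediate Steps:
N(F, n) = -F/2
w(h) = -1/(8*(-4 + 2*h)) (w(h) = -1/(8*(h + (h - 1*4))) = -1/(8*(h + (h - 4))) = -1/(8*(h + (-4 + h))) = -1/(8*(-4 + 2*h)))
sqrt(10247 + V(w(H(-5, 4)))) - N(-153, 85) = sqrt(10247 - 1/(-32 + 16*(4/(-5)))) - (-1)*(-153)/2 = sqrt(10247 - 1/(-32 + 16*(4*(-1/5)))) - 1*153/2 = sqrt(10247 - 1/(-32 + 16*(-4/5))) - 153/2 = sqrt(10247 - 1/(-32 - 64/5)) - 153/2 = sqrt(10247 - 1/(-224/5)) - 153/2 = sqrt(10247 - 1*(-5/224)) - 153/2 = sqrt(10247 + 5/224) - 153/2 = sqrt(2295333/224) - 153/2 = 3*sqrt(3570518)/56 - 153/2 = -153/2 + 3*sqrt(3570518)/56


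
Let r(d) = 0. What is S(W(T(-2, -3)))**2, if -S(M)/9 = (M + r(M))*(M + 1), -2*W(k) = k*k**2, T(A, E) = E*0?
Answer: 0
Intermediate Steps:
T(A, E) = 0
W(k) = -k**3/2 (W(k) = -k*k**2/2 = -k**3/2)
S(M) = -9*M*(1 + M) (S(M) = -9*(M + 0)*(M + 1) = -9*M*(1 + M))
S(W(T(-2, -3)))**2 = (9*(-1/2*0**3)*(-1 - (-1)*0**3/2))**2 = (9*(-1/2*0)*(-1 - (-1)*0/2))**2 = (9*0*(-1 - 1*0))**2 = (9*0*(-1 + 0))**2 = (9*0*(-1))**2 = 0**2 = 0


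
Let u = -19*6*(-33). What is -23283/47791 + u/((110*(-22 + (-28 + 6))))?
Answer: -13294521/10514020 ≈ -1.2645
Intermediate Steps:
u = 3762 (u = -114*(-33) = 3762)
-23283/47791 + u/((110*(-22 + (-28 + 6)))) = -23283/47791 + 3762/((110*(-22 + (-28 + 6)))) = -23283*1/47791 + 3762/((110*(-22 - 22))) = -23283/47791 + 3762/((110*(-44))) = -23283/47791 + 3762/(-4840) = -23283/47791 + 3762*(-1/4840) = -23283/47791 - 171/220 = -13294521/10514020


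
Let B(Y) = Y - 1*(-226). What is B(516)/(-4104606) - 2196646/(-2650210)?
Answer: 2253599973914/2719516966815 ≈ 0.82868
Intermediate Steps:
B(Y) = 226 + Y (B(Y) = Y + 226 = 226 + Y)
B(516)/(-4104606) - 2196646/(-2650210) = (226 + 516)/(-4104606) - 2196646/(-2650210) = 742*(-1/4104606) - 2196646*(-1/2650210) = -371/2052303 + 1098323/1325105 = 2253599973914/2719516966815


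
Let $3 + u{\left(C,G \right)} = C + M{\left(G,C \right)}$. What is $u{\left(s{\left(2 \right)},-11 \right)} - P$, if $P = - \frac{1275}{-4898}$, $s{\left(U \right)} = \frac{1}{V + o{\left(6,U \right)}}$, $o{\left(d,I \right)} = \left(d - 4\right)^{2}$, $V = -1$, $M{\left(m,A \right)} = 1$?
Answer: $- \frac{28315}{14694} \approx -1.927$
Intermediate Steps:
$o{\left(d,I \right)} = \left(-4 + d\right)^{2}$
$s{\left(U \right)} = \frac{1}{3}$ ($s{\left(U \right)} = \frac{1}{-1 + \left(-4 + 6\right)^{2}} = \frac{1}{-1 + 2^{2}} = \frac{1}{-1 + 4} = \frac{1}{3}$)
$u{\left(C,G \right)} = -2 + C$ ($u{\left(C,G \right)} = -3 + \left(C + 1\right) = -3 + \left(1 + C\right) = -2 + C$)
$P = \frac{1275}{4898}$ ($P = \left(-1275\right) \left(- \frac{1}{4898}\right) = \frac{1275}{4898} \approx 0.26031$)
$u{\left(s{\left(2 \right)},-11 \right)} - P = \left(-2 + \frac{1}{3}\right) - \frac{1275}{4898} = - \frac{5}{3} - \frac{1275}{4898} = - \frac{28315}{14694}$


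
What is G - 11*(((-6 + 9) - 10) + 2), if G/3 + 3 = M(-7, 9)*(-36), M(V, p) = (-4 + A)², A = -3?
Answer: -5246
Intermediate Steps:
M(V, p) = 49 (M(V, p) = (-4 - 3)² = (-7)² = 49)
G = -5301 (G = -9 + 3*(49*(-36)) = -9 + 3*(-1764) = -9 - 5292 = -5301)
G - 11*(((-6 + 9) - 10) + 2) = -5301 - 11*(((-6 + 9) - 10) + 2) = -5301 - 11*((3 - 10) + 2) = -5301 - 11*(-7 + 2) = -5301 - 11*(-5) = -5301 + 55 = -5246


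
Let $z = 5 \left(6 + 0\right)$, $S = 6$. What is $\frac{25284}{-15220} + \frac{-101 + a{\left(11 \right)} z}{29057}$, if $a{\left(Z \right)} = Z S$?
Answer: $- \frac{176519702}{110561885} \approx -1.5966$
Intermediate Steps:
$a{\left(Z \right)} = 6 Z$ ($a{\left(Z \right)} = Z 6 = 6 Z$)
$z = 30$ ($z = 5 \cdot 6 = 30$)
$\frac{25284}{-15220} + \frac{-101 + a{\left(11 \right)} z}{29057} = \frac{25284}{-15220} + \frac{-101 + 6 \cdot 11 \cdot 30}{29057} = 25284 \left(- \frac{1}{15220}\right) + \left(-101 + 66 \cdot 30\right) \frac{1}{29057} = - \frac{6321}{3805} + \left(-101 + 1980\right) \frac{1}{29057} = - \frac{6321}{3805} + 1879 \cdot \frac{1}{29057} = - \frac{6321}{3805} + \frac{1879}{29057} = - \frac{176519702}{110561885}$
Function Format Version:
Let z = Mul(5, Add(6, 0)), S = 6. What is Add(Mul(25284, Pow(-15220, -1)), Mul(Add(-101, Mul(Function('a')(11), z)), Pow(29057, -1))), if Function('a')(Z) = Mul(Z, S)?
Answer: Rational(-176519702, 110561885) ≈ -1.5966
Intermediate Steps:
Function('a')(Z) = Mul(6, Z) (Function('a')(Z) = Mul(Z, 6) = Mul(6, Z))
z = 30 (z = Mul(5, 6) = 30)
Add(Mul(25284, Pow(-15220, -1)), Mul(Add(-101, Mul(Function('a')(11), z)), Pow(29057, -1))) = Add(Mul(25284, Pow(-15220, -1)), Mul(Add(-101, Mul(Mul(6, 11), 30)), Pow(29057, -1))) = Add(Mul(25284, Rational(-1, 15220)), Mul(Add(-101, Mul(66, 30)), Rational(1, 29057))) = Add(Rational(-6321, 3805), Mul(Add(-101, 1980), Rational(1, 29057))) = Add(Rational(-6321, 3805), Mul(1879, Rational(1, 29057))) = Add(Rational(-6321, 3805), Rational(1879, 29057)) = Rational(-176519702, 110561885)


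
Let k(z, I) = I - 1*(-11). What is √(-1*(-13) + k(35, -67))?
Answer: I*√43 ≈ 6.5574*I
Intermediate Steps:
k(z, I) = 11 + I (k(z, I) = I + 11 = 11 + I)
√(-1*(-13) + k(35, -67)) = √(-1*(-13) + (11 - 67)) = √(13 - 56) = √(-43) = I*√43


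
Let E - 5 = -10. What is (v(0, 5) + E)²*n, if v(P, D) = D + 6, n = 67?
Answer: 2412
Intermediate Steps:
E = -5 (E = 5 - 10 = -5)
v(P, D) = 6 + D
(v(0, 5) + E)²*n = ((6 + 5) - 5)²*67 = (11 - 5)²*67 = 6²*67 = 36*67 = 2412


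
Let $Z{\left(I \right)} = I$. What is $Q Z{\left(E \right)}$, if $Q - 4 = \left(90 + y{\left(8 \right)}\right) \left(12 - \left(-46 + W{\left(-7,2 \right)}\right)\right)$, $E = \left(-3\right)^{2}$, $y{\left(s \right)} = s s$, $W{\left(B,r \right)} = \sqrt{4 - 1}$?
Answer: $80424 - 1386 \sqrt{3} \approx 78023.0$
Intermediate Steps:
$W{\left(B,r \right)} = \sqrt{3}$
$y{\left(s \right)} = s^{2}$
$E = 9$
$Q = 8936 - 154 \sqrt{3}$ ($Q = 4 + \left(90 + 8^{2}\right) \left(12 + \left(46 - \sqrt{3}\right)\right) = 4 + \left(90 + 64\right) \left(58 - \sqrt{3}\right) = 4 + 154 \left(58 - \sqrt{3}\right) = 4 + \left(8932 - 154 \sqrt{3}\right) = 8936 - 154 \sqrt{3} \approx 8669.3$)
$Q Z{\left(E \right)} = \left(8936 - 154 \sqrt{3}\right) 9 = 80424 - 1386 \sqrt{3}$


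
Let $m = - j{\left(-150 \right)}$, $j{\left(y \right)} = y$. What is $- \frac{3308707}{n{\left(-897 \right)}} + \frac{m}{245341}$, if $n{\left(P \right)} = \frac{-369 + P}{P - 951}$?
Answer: $- \frac{250022537067146}{51766951} \approx -4.8298 \cdot 10^{6}$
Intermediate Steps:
$n{\left(P \right)} = \frac{-369 + P}{-951 + P}$
$m = 150$ ($m = \left(-1\right) \left(-150\right) = 150$)
$- \frac{3308707}{n{\left(-897 \right)}} + \frac{m}{245341} = - \frac{3308707}{\frac{1}{-951 - 897} \left(-369 - 897\right)} + \frac{150}{245341} = - \frac{3308707}{\frac{1}{-1848} \left(-1266\right)} + 150 \cdot \frac{1}{245341} = - \frac{3308707}{\left(- \frac{1}{1848}\right) \left(-1266\right)} + \frac{150}{245341} = - \frac{3308707}{\frac{211}{308}} + \frac{150}{245341} = \left(-3308707\right) \frac{308}{211} + \frac{150}{245341} = - \frac{1019081756}{211} + \frac{150}{245341} = - \frac{250022537067146}{51766951}$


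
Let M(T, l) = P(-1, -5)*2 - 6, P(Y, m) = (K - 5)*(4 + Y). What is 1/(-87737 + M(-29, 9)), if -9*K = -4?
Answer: -3/263311 ≈ -1.1393e-5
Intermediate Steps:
K = 4/9 (K = -⅑*(-4) = 4/9 ≈ 0.44444)
P(Y, m) = -164/9 - 41*Y/9 (P(Y, m) = (4/9 - 5)*(4 + Y) = -41*(4 + Y)/9 = -164/9 - 41*Y/9)
M(T, l) = -100/3 (M(T, l) = (-164/9 - 41/9*(-1))*2 - 6 = (-164/9 + 41/9)*2 - 6 = -41/3*2 - 6 = -82/3 - 6 = -100/3)
1/(-87737 + M(-29, 9)) = 1/(-87737 - 100/3) = 1/(-263311/3) = -3/263311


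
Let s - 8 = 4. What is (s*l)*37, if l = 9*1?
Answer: 3996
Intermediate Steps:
s = 12 (s = 8 + 4 = 12)
l = 9
(s*l)*37 = (12*9)*37 = 108*37 = 3996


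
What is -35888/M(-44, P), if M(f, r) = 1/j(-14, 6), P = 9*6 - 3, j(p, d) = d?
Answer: -215328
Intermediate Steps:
P = 51 (P = 54 - 3 = 51)
M(f, r) = 1/6
-35888/M(-44, P) = -35888/1/6 = -35888*6 = -215328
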